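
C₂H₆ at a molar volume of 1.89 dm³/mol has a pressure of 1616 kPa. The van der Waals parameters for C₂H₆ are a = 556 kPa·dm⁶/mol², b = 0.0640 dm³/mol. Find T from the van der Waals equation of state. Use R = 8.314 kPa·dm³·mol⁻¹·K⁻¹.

T = (P + a/V_m²)(V_m − b)/R
P + a/V_m² = 1616 + 556/(1.89)² = 1771.7 kPa
V_m − b = 1.89 − 0.0640 = 1.8260 dm³/mol
T = (1771.7)(1.8260)/8.314 = 389.1 K

T ≈ 389.1 K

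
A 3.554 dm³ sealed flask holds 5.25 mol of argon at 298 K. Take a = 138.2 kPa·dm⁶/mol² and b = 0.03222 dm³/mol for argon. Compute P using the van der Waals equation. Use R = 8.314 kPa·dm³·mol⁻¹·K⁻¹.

P = nRT/(V − nb) − a n²/V²
nRT/(V − nb) = (5.25)(8.314)(298)/(3.554 − 5.25×0.03222) = 13007/3.3848 = 3842.8 kPa
a n²/V² = (138.2)(5.25)²/(3.554)² = 301.57 kPa
P = 3842.8 − 301.57 = 3541 kPa

P ≈ 3541 kPa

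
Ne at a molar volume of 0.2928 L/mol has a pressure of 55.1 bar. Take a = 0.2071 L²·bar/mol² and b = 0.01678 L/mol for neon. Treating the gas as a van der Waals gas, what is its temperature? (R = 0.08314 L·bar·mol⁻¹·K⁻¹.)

T = (P + a/V_m²)(V_m − b)/R
P + a/V_m² = 55.1 + 0.2071/(0.2928)² = 57.516 bar
V_m − b = 0.2928 − 0.01678 = 0.27602 L/mol
T = (57.516)(0.27602)/0.08314 = 190.9 K

T ≈ 190.9 K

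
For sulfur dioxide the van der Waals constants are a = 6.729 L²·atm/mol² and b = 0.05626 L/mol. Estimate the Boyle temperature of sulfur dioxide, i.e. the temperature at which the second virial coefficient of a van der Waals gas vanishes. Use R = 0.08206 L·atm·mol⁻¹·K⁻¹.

T_B ≈ 1458 K

For a van der Waals gas the second virial coefficient B₂ = b − a/(RT) vanishes at T_B = a/(Rb).
T_B = 6.729/(0.08206×0.05626) = 6.729/0.0046167 = 1458 K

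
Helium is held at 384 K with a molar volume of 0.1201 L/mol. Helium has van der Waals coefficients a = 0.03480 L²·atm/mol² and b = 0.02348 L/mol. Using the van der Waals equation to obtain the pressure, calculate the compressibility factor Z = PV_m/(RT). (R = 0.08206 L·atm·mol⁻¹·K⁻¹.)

Z ≈ 1.234

P = RT/(V_m − b) − a/V_m² = (0.08206)(384)/(0.1201 − 0.02348) − 0.03480/(0.1201)²
  = 31.511/0.096620 − 2.4126 = 326.13 − 2.4126 = 323.72 atm
Z = PV_m/(RT) = (323.72)(0.1201)/((0.08206)(384)) = 38.879/31.511 = 1.234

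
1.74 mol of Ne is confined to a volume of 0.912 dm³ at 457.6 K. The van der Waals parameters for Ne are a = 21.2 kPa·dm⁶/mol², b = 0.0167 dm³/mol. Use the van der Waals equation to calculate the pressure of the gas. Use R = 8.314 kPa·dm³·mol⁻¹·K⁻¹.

P = nRT/(V − nb) − a n²/V²
nRT/(V − nb) = (1.74)(8.314)(457.6)/(0.912 − 1.74×0.0167) = 6619.8/0.88294 = 7497.5 kPa
a n²/V² = (21.2)(1.74)²/(0.912)² = 77.169 kPa
P = 7497.5 − 77.169 = 7420 kPa

P ≈ 7420 kPa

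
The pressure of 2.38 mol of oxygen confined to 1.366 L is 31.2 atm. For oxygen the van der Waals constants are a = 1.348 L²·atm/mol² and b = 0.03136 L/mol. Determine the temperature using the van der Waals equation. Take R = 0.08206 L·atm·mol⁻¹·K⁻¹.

T = (P + a n²/V²)(V − nb)/(nR)
P + a n²/V² = 31.2 + (1.348)(2.38)²/(1.366)² = 35.292 atm
V − nb = 1.366 − (2.38)(0.03136) = 1.2914 L
T = (35.292)(1.2914)/((2.38)(0.08206)) = 233.4 K

T ≈ 233.4 K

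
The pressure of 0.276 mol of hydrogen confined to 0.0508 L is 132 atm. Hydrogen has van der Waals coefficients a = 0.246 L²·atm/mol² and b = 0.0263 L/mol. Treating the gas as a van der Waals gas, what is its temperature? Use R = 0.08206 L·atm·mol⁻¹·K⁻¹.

T ≈ 267.7 K

T = (P + a n²/V²)(V − nb)/(nR)
P + a n²/V² = 132 + (0.246)(0.276)²/(0.0508)² = 139.26 atm
V − nb = 0.0508 − (0.276)(0.0263) = 0.043541 L
T = (139.26)(0.043541)/((0.276)(0.08206)) = 267.7 K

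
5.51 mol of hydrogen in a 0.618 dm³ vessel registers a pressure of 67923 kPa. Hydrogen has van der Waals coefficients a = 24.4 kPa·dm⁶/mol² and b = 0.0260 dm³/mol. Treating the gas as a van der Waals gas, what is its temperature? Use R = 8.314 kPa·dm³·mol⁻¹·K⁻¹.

T = (P + a n²/V²)(V − nb)/(nR)
P + a n²/V² = 67923 + (24.4)(5.51)²/(0.618)² = 69863 kPa
V − nb = 0.618 − (5.51)(0.0260) = 0.47474 dm³
T = (69863)(0.47474)/((5.51)(8.314)) = 724.0 K

T ≈ 724.0 K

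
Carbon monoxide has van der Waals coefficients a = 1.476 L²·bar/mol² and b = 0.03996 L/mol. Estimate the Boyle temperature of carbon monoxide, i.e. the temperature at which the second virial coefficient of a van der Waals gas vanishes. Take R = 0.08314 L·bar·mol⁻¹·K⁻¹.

For a van der Waals gas the second virial coefficient B₂ = b − a/(RT) vanishes at T_B = a/(Rb).
T_B = 1.476/(0.08314×0.03996) = 1.476/0.0033223 = 444.3 K

T_B ≈ 444.3 K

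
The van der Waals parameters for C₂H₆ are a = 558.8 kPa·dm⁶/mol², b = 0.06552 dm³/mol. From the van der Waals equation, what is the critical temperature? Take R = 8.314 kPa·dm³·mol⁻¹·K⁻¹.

For a van der Waals gas, T_c = 8a/(27Rb).
T_c = 8×558.8/(27×8.314×0.06552) = 4470.4/14.708 = 303.9 K

T_c ≈ 303.9 K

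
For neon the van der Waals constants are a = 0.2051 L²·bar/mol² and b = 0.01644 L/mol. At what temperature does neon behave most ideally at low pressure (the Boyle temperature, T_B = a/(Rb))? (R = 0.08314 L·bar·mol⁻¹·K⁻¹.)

For a van der Waals gas the second virial coefficient B₂ = b − a/(RT) vanishes at T_B = a/(Rb).
T_B = 0.2051/(0.08314×0.01644) = 0.2051/0.0013668 = 150.1 K

T_B ≈ 150.1 K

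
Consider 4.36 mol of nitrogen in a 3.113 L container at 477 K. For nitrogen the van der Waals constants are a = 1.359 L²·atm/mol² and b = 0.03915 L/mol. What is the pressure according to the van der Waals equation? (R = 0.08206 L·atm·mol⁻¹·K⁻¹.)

P ≈ 55.34 atm

P = nRT/(V − nb) − a n²/V²
nRT/(V − nb) = (4.36)(0.08206)(477)/(3.113 − 4.36×0.03915) = 170.66/2.9423 = 58.002 atm
a n²/V² = (1.359)(4.36)²/(3.113)² = 2.6658 atm
P = 58.002 − 2.6658 = 55.34 atm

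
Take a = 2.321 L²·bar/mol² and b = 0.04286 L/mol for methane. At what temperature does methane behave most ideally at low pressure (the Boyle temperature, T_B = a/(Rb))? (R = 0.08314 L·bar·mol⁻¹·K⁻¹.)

T_B ≈ 651.3 K

For a van der Waals gas the second virial coefficient B₂ = b − a/(RT) vanishes at T_B = a/(Rb).
T_B = 2.321/(0.08314×0.04286) = 2.321/0.0035634 = 651.3 K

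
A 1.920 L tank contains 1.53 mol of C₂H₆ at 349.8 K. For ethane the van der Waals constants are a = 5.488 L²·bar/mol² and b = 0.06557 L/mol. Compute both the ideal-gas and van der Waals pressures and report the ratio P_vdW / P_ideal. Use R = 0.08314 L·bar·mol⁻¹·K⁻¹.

Ideal: P_ideal = nRT/V = (1.53)(0.08314)(349.8)/1.920 = 23.1750 bar
vdW: P = nRT/(V − nb) − a n²/V² = 44.4960/1.81968 − 12.8469/3.68640 = 24.4527 − 3.48494 = 20.9678 bar
Ratio = 20.9678/23.1750 = 0.9048

P_vdW / P_ideal ≈ 0.9048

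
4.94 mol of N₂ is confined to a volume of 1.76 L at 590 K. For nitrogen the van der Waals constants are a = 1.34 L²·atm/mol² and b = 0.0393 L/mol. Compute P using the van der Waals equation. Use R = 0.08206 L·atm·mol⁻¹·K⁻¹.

P ≈ 142.2 atm

P = nRT/(V − nb) − a n²/V²
nRT/(V − nb) = (4.94)(0.08206)(590)/(1.76 − 4.94×0.0393) = 239.17/1.5659 = 152.74 atm
a n²/V² = (1.34)(4.94)²/(1.76)² = 10.557 atm
P = 152.74 − 10.557 = 142.2 atm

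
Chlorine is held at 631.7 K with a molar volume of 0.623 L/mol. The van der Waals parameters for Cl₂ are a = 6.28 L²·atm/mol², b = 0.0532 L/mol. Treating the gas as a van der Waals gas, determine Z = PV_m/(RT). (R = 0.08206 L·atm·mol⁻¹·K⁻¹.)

P = RT/(V_m − b) − a/V_m² = (0.08206)(631.7)/(0.623 − 0.0532) − 6.28/(0.623)²
  = 51.837/0.56980 − 16.180 = 90.974 − 16.180 = 74.794 atm
Z = PV_m/(RT) = (74.794)(0.623)/((0.08206)(631.7)) = 46.597/51.837 = 0.8989

Z ≈ 0.8989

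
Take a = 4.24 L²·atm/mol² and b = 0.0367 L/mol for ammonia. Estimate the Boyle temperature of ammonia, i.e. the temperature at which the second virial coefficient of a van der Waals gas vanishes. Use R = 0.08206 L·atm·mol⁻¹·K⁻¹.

T_B ≈ 1408 K

For a van der Waals gas the second virial coefficient B₂ = b − a/(RT) vanishes at T_B = a/(Rb).
T_B = 4.24/(0.08206×0.0367) = 4.24/0.0030116 = 1408 K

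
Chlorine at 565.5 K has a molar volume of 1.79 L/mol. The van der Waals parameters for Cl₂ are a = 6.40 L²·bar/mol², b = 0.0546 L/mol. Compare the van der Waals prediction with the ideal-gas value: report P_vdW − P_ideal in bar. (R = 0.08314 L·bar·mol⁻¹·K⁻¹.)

ΔP ≈ -1.171 bar

Ideal: P_ideal = RT/V_m = (0.08314)(565.5)/1.79 = 26.2657 bar
vdW: P = RT/(V_m − b) − a/V_m² = 47.0157/1.73540 − 6.40/3.20410 = 27.0921 − 1.99744 = 25.0947 bar
ΔP = 25.0947 − 26.2657 = -1.171 bar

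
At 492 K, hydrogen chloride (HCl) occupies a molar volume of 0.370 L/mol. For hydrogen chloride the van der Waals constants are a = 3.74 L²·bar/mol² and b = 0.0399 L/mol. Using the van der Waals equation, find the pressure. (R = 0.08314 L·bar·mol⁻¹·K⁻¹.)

P = RT/(V_m − b) − a/V_m²
RT/(V_m − b) = (0.08314)(492)/(0.370 − 0.0399) = 40.905/0.33010 = 123.92 bar
a/V_m² = 3.74/(0.370)² = 27.319 bar
P = 123.92 − 27.319 = 96.60 bar

P ≈ 96.60 bar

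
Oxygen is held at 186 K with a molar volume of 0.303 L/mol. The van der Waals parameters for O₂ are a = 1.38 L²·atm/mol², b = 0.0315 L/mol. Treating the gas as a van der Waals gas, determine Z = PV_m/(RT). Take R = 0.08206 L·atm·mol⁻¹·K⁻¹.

Z ≈ 0.8176

P = RT/(V_m − b) − a/V_m² = (0.08206)(186)/(0.303 − 0.0315) − 1.38/(0.303)²
  = 15.263/0.27150 − 15.031 = 56.217 − 15.031 = 41.186 atm
Z = PV_m/(RT) = (41.186)(0.303)/((0.08206)(186)) = 12.479/15.263 = 0.8176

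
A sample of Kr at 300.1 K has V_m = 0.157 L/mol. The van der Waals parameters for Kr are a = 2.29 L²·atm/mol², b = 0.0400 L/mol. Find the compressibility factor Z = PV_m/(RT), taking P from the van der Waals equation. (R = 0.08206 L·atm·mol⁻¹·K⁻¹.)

Z ≈ 0.7496

P = RT/(V_m − b) − a/V_m² = (0.08206)(300.1)/(0.157 − 0.0400) − 2.29/(0.157)²
  = 24.626/0.11700 − 92.904 = 210.48 − 92.904 = 117.58 atm
Z = PV_m/(RT) = (117.58)(0.157)/((0.08206)(300.1)) = 18.460/24.626 = 0.7496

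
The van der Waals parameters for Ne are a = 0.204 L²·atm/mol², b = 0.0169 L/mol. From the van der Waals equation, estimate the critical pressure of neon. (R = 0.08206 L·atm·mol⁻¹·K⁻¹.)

P_c ≈ 26.45 atm

For a van der Waals gas, P_c = a/(27b²).
P_c = 0.204/(27×(0.0169)²) = 0.204/0.0077115 = 26.45 atm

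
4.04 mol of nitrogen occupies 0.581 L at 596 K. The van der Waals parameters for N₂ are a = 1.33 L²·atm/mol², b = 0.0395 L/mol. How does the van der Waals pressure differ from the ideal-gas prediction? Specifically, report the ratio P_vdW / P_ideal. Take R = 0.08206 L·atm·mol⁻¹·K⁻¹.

P_vdW / P_ideal ≈ 1.190

Ideal: P_ideal = nRT/V = (4.04)(0.08206)(596)/0.581 = 340.081 atm
vdW: P = nRT/(V − nb) − a n²/V² = 197.587/0.421420 − 21.7077/0.337561 = 468.860 − 64.3075 = 404.553 atm
Ratio = 404.553/340.081 = 1.190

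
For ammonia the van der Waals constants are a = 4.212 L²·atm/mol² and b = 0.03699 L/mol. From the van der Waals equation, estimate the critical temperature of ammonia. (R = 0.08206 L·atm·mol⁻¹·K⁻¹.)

For a van der Waals gas, T_c = 8a/(27Rb).
T_c = 8×4.212/(27×0.08206×0.03699) = 33.696/0.081956 = 411.1 K

T_c ≈ 411.1 K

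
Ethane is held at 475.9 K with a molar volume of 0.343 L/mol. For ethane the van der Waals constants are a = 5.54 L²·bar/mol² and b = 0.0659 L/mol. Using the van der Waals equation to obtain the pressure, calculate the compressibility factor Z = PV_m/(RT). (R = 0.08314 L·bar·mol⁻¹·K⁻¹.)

P = RT/(V_m − b) − a/V_m² = (0.08314)(475.9)/(0.343 − 0.0659) − 5.54/(0.343)²
  = 39.566/0.27710 − 47.089 = 142.79 − 47.089 = 95.70 bar
Z = PV_m/(RT) = (95.70)(0.343)/((0.08314)(475.9)) = 32.825/39.566 = 0.8296

Z ≈ 0.8296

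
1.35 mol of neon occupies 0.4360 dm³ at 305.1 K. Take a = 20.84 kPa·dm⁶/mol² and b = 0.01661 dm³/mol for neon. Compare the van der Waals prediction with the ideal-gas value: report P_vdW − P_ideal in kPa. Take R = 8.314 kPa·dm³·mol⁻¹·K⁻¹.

Ideal: P_ideal = nRT/V = (1.35)(8.314)(305.1)/0.4360 = 7854.16 kPa
vdW: P = nRT/(V − nb) − a n²/V² = 3424.41/0.413577 − 37.9809/0.190096 = 8279.98 − 199.799 = 8080.18 kPa
ΔP = 8080.18 − 7854.16 = 226.0 kPa

ΔP ≈ 226.0 kPa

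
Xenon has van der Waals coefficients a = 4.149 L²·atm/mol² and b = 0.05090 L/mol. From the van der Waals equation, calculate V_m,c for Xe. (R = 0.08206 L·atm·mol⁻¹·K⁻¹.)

For a van der Waals gas, V_m,c = 3b.
V_m,c = 3×0.05090 = 0.1527 L/mol

V_m,c ≈ 0.1527 L/mol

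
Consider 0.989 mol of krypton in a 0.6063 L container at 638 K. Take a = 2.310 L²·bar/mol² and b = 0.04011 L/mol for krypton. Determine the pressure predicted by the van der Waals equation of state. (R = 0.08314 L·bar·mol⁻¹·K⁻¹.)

P = nRT/(V − nb) − a n²/V²
nRT/(V − nb) = (0.989)(0.08314)(638)/(0.6063 − 0.989×0.04011) = 52.460/0.56663 = 92.582 bar
a n²/V² = (2.310)(0.989)²/(0.6063)² = 6.1465 bar
P = 92.582 − 6.1465 = 86.44 bar

P ≈ 86.44 bar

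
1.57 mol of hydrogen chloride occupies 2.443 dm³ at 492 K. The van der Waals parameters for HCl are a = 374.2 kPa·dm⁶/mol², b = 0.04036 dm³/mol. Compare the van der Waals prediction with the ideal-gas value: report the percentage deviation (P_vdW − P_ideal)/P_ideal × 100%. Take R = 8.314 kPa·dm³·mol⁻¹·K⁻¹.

Ideal: P_ideal = nRT/V = (1.57)(8.314)(492)/2.443 = 2628.76 kPa
vdW: P = nRT/(V − nb) − a n²/V² = 6422.07/2.37963 − 922.366/5.96825 = 2698.77 − 154.545 = 2544.23 kPa
% deviation = (2544.23 − 2628.76)/2628.76 × 100% = -3.22%

-3.22 %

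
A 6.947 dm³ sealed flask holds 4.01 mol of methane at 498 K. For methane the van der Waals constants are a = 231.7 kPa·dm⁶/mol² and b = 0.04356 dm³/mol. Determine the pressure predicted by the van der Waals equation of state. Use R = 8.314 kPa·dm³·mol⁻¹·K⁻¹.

P = nRT/(V − nb) − a n²/V²
nRT/(V − nb) = (4.01)(8.314)(498)/(6.947 − 4.01×0.04356) = 16603/6.7723 = 2451.6 kPa
a n²/V² = (231.7)(4.01)²/(6.947)² = 77.201 kPa
P = 2451.6 − 77.201 = 2374 kPa

P ≈ 2374 kPa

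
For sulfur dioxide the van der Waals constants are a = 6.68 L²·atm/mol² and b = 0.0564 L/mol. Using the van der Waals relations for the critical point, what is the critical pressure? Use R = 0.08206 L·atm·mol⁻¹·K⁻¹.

For a van der Waals gas, P_c = a/(27b²).
P_c = 6.68/(27×(0.0564)²) = 6.68/0.085886 = 77.78 atm

P_c ≈ 77.78 atm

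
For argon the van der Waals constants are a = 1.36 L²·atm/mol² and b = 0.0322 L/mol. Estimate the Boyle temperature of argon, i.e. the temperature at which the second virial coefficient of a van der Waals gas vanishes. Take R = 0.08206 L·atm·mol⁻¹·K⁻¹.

For a van der Waals gas the second virial coefficient B₂ = b − a/(RT) vanishes at T_B = a/(Rb).
T_B = 1.36/(0.08206×0.0322) = 1.36/0.0026423 = 514.7 K

T_B ≈ 514.7 K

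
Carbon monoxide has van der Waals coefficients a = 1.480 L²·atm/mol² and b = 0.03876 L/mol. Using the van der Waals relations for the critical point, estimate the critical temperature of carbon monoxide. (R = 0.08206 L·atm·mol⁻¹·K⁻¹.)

T_c ≈ 137.9 K

For a van der Waals gas, T_c = 8a/(27Rb).
T_c = 8×1.480/(27×0.08206×0.03876) = 11.840/0.085877 = 137.9 K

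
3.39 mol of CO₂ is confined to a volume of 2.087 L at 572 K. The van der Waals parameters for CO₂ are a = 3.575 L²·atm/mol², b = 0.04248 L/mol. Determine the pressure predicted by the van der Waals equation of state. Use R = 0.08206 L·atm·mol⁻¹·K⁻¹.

P = nRT/(V − nb) − a n²/V²
nRT/(V − nb) = (3.39)(0.08206)(572)/(2.087 − 3.39×0.04248) = 159.12/1.9430 = 81.894 atm
a n²/V² = (3.575)(3.39)²/(2.087)² = 9.4326 atm
P = 81.894 − 9.4326 = 72.46 atm

P ≈ 72.46 atm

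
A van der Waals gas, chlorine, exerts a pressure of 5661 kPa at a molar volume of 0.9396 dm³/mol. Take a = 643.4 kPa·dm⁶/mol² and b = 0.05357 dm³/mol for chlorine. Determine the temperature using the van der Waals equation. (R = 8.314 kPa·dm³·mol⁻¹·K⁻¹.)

T = (P + a/V_m²)(V_m − b)/R
P + a/V_m² = 5661 + 643.4/(0.9396)² = 6389.8 kPa
V_m − b = 0.9396 − 0.05357 = 0.88603 dm³/mol
T = (6389.8)(0.88603)/8.314 = 681.0 K

T ≈ 681.0 K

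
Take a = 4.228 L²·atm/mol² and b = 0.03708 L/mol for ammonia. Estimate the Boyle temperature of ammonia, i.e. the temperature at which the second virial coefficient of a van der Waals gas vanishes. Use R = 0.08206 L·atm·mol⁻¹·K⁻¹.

T_B ≈ 1390 K

For a van der Waals gas the second virial coefficient B₂ = b − a/(RT) vanishes at T_B = a/(Rb).
T_B = 4.228/(0.08206×0.03708) = 4.228/0.0030428 = 1390 K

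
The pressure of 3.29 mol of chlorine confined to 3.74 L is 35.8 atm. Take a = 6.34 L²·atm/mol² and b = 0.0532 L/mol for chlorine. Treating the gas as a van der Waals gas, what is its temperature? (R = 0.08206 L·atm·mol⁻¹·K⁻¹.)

T ≈ 537.5 K

T = (P + a n²/V²)(V − nb)/(nR)
P + a n²/V² = 35.8 + (6.34)(3.29)²/(3.74)² = 40.706 atm
V − nb = 3.74 − (3.29)(0.0532) = 3.5650 L
T = (40.706)(3.5650)/((3.29)(0.08206)) = 537.5 K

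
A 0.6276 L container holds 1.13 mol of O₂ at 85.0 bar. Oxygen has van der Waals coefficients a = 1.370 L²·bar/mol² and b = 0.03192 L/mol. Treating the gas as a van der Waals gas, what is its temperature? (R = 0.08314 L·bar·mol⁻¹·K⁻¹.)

T = (P + a n²/V²)(V − nb)/(nR)
P + a n²/V² = 85.0 + (1.370)(1.13)²/(0.6276)² = 89.441 bar
V − nb = 0.6276 − (1.13)(0.03192) = 0.59153 L
T = (89.441)(0.59153)/((1.13)(0.08314)) = 563.2 K

T ≈ 563.2 K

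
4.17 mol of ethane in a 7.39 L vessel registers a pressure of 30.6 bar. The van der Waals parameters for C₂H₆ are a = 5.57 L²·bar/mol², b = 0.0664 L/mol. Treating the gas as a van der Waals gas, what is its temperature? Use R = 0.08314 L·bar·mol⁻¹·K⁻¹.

T = (P + a n²/V²)(V − nb)/(nR)
P + a n²/V² = 30.6 + (5.57)(4.17)²/(7.39)² = 32.374 bar
V − nb = 7.39 − (4.17)(0.0664) = 7.1131 L
T = (32.374)(7.1131)/((4.17)(0.08314)) = 664.2 K

T ≈ 664.2 K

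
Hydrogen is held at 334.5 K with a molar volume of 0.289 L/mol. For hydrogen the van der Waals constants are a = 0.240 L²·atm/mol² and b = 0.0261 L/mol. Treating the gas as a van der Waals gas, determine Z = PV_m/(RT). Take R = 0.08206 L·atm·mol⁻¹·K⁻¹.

P = RT/(V_m − b) − a/V_m² = (0.08206)(334.5)/(0.289 − 0.0261) − 0.240/(0.289)²
  = 27.449/0.26290 − 2.8735 = 104.41 − 2.8735 = 101.54 atm
Z = PV_m/(RT) = (101.54)(0.289)/((0.08206)(334.5)) = 29.345/27.449 = 1.069

Z ≈ 1.069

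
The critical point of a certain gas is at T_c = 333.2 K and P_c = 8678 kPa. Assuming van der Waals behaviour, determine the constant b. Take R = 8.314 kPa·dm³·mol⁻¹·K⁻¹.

b ≈ 0.03990 dm³/mol

From T_c = 8a/(27Rb) and P_c = a/(27b²): b = R T_c/(8 P_c).
b = (8.314)(333.2)/(8×8678) = 2770.2/69424 = 0.03990 dm³/mol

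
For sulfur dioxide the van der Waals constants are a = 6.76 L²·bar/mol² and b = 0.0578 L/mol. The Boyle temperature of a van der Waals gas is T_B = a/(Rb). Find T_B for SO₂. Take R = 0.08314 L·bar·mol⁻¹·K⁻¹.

T_B ≈ 1407 K

For a van der Waals gas the second virial coefficient B₂ = b − a/(RT) vanishes at T_B = a/(Rb).
T_B = 6.76/(0.08314×0.0578) = 6.76/0.0048055 = 1407 K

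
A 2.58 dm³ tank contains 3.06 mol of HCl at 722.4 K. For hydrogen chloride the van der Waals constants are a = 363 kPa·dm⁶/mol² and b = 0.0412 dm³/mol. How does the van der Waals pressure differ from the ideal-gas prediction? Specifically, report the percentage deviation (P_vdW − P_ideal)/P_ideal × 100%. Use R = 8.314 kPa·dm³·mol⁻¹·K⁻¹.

Ideal: P_ideal = nRT/V = (3.06)(8.314)(722.4)/2.58 = 7123.44 kPa
vdW: P = nRT/(V − nb) − a n²/V² = 18378.5/2.45393 − 3398.99/6.65640 = 7489.41 − 510.635 = 6978.78 kPa
% deviation = (6978.78 − 7123.44)/7123.44 × 100% = -2.03%

-2.03 %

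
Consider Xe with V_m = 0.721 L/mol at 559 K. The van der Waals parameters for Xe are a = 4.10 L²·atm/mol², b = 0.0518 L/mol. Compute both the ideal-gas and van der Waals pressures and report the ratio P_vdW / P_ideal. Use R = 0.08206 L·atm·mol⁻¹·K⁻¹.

P_vdW / P_ideal ≈ 0.9534

Ideal: P_ideal = RT/V_m = (0.08206)(559)/0.721 = 63.6221 atm
vdW: P = RT/(V_m − b) − a/V_m² = 45.8715/0.669200 − 4.10/0.519841 = 68.5468 − 7.88703 = 60.6598 atm
Ratio = 60.6598/63.6221 = 0.9534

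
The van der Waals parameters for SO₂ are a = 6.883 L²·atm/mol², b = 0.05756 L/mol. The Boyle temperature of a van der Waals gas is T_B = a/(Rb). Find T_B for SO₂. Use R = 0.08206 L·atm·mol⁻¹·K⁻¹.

For a van der Waals gas the second virial coefficient B₂ = b − a/(RT) vanishes at T_B = a/(Rb).
T_B = 6.883/(0.08206×0.05756) = 6.883/0.0047234 = 1457 K

T_B ≈ 1457 K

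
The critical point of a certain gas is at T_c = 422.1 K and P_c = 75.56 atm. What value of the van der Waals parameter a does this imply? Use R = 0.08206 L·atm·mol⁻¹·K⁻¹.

a ≈ 6.699 L²·atm/mol²

From T_c = 8a/(27Rb) and P_c = a/(27b²): a = 27 R² T_c²/(64 P_c).
a = 27×(0.08206)²×(422.1)²/(64×75.56) = 32393/4835.8 = 6.699 L²·atm/mol²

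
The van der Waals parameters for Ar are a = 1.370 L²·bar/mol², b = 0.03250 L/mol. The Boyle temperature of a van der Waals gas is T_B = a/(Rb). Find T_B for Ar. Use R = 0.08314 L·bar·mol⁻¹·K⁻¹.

For a van der Waals gas the second virial coefficient B₂ = b − a/(RT) vanishes at T_B = a/(Rb).
T_B = 1.370/(0.08314×0.03250) = 1.370/0.0027021 = 507.0 K

T_B ≈ 507.0 K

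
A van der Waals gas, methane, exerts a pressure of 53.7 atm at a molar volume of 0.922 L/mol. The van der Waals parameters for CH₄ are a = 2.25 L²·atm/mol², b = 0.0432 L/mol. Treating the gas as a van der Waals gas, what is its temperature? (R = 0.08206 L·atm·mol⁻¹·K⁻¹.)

T ≈ 603.4 K

T = (P + a/V_m²)(V_m − b)/R
P + a/V_m² = 53.7 + 2.25/(0.922)² = 56.347 atm
V_m − b = 0.922 − 0.0432 = 0.87880 L/mol
T = (56.347)(0.87880)/0.08206 = 603.4 K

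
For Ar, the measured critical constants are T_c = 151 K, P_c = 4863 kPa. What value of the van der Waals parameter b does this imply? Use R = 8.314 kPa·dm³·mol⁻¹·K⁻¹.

b ≈ 0.03227 dm³/mol

From T_c = 8a/(27Rb) and P_c = a/(27b²): b = R T_c/(8 P_c).
b = (8.314)(151)/(8×4863) = 1255.4/38904 = 0.03227 dm³/mol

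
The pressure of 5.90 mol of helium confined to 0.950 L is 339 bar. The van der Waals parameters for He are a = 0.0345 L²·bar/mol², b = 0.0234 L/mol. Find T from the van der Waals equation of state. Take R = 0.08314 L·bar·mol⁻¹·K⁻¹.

T = (P + a n²/V²)(V − nb)/(nR)
P + a n²/V² = 339 + (0.0345)(5.90)²/(0.950)² = 340.33 bar
V − nb = 0.950 − (5.90)(0.0234) = 0.81194 L
T = (340.33)(0.81194)/((5.90)(0.08314)) = 563.3 K

T ≈ 563.3 K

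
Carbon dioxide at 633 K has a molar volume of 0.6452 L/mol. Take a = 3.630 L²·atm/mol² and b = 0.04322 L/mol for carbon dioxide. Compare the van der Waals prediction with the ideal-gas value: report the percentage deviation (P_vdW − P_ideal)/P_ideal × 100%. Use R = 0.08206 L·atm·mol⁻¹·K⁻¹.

-3.65 %

Ideal: P_ideal = RT/V_m = (0.08206)(633)/0.6452 = 80.5083 atm
vdW: P = RT/(V_m − b) − a/V_m² = 51.9440/0.601980 − 3.630/0.416283 = 86.2886 − 8.72003 = 77.5686 atm
% deviation = (77.5686 − 80.5083)/80.5083 × 100% = -3.65%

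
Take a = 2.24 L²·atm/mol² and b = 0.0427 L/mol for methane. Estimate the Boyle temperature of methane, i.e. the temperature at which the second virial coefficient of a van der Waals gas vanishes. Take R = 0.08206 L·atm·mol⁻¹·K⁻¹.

T_B ≈ 639.3 K

For a van der Waals gas the second virial coefficient B₂ = b − a/(RT) vanishes at T_B = a/(Rb).
T_B = 2.24/(0.08206×0.0427) = 2.24/0.0035040 = 639.3 K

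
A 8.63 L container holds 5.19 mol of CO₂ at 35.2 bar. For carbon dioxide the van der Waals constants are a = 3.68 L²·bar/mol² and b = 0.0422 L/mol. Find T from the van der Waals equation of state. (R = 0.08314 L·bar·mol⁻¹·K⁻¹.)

T ≈ 712.1 K

T = (P + a n²/V²)(V − nb)/(nR)
P + a n²/V² = 35.2 + (3.68)(5.19)²/(8.63)² = 36.531 bar
V − nb = 8.63 − (5.19)(0.0422) = 8.4110 L
T = (36.531)(8.4110)/((5.19)(0.08314)) = 712.1 K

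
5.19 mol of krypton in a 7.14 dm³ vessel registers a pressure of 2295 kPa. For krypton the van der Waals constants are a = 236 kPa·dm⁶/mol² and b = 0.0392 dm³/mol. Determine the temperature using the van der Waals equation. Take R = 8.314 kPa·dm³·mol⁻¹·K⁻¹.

T = (P + a n²/V²)(V − nb)/(nR)
P + a n²/V² = 2295 + (236)(5.19)²/(7.14)² = 2419.7 kPa
V − nb = 7.14 − (5.19)(0.0392) = 6.9366 dm³
T = (2419.7)(6.9366)/((5.19)(8.314)) = 389.0 K

T ≈ 389.0 K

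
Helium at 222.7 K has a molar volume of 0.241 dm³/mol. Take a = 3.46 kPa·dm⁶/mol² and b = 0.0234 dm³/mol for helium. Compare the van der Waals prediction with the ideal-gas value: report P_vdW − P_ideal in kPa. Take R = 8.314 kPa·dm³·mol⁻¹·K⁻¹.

ΔP ≈ 766.6 kPa

Ideal: P_ideal = RT/V_m = (8.314)(222.7)/0.241 = 7682.69 kPa
vdW: P = RT/(V_m − b) − a/V_m² = 1851.53/0.217600 − 3.46/0.0580810 = 8508.87 − 59.5720 = 8449.30 kPa
ΔP = 8449.30 − 7682.69 = 766.6 kPa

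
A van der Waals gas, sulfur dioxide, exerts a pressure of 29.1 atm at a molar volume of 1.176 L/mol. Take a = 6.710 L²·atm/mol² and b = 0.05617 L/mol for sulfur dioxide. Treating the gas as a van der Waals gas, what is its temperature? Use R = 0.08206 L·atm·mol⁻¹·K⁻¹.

T = (P + a/V_m²)(V_m − b)/R
P + a/V_m² = 29.1 + 6.710/(1.176)² = 33.952 atm
V_m − b = 1.176 − 0.05617 = 1.1198 L/mol
T = (33.952)(1.1198)/0.08206 = 463.3 K

T ≈ 463.3 K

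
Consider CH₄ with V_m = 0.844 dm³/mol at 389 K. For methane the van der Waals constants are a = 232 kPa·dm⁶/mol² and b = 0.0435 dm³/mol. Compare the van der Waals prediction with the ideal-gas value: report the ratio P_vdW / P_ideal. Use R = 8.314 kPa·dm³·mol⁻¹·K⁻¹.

Ideal: P_ideal = RT/V_m = (8.314)(389)/0.844 = 3831.93 kPa
vdW: P = RT/(V_m − b) − a/V_m² = 3234.15/0.800500 − 232/0.712336 = 4040.16 − 325.689 = 3714.47 kPa
Ratio = 3714.47/3831.93 = 0.9693

P_vdW / P_ideal ≈ 0.9693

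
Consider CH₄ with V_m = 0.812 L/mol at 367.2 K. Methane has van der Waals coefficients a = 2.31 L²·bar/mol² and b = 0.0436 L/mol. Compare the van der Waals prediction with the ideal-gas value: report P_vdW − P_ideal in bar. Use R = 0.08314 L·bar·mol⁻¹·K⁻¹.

Ideal: P_ideal = RT/V_m = (0.08314)(367.2)/0.812 = 37.5973 bar
vdW: P = RT/(V_m − b) − a/V_m² = 30.5290/0.768400 − 2.31/0.659344 = 39.7306 − 3.50348 = 36.2271 bar
ΔP = 36.2271 − 37.5973 = -1.370 bar

ΔP ≈ -1.370 bar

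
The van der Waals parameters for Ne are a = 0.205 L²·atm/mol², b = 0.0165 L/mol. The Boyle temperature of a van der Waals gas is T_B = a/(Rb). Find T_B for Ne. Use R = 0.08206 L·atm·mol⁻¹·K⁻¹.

For a van der Waals gas the second virial coefficient B₂ = b − a/(RT) vanishes at T_B = a/(Rb).
T_B = 0.205/(0.08206×0.0165) = 0.205/0.0013540 = 151.4 K

T_B ≈ 151.4 K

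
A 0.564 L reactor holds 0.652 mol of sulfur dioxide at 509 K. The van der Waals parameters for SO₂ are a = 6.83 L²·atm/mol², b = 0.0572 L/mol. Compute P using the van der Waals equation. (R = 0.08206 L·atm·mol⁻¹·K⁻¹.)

P ≈ 42.58 atm

P = nRT/(V − nb) − a n²/V²
nRT/(V − nb) = (0.652)(0.08206)(509)/(0.564 − 0.652×0.0572) = 27.233/0.52671 = 51.704 atm
a n²/V² = (6.83)(0.652)²/(0.564)² = 9.1276 atm
P = 51.704 − 9.1276 = 42.58 atm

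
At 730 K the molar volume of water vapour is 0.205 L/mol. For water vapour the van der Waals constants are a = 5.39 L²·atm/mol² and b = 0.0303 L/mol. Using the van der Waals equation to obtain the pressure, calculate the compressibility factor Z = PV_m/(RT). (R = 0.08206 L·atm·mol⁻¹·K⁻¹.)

Z ≈ 0.7345

P = RT/(V_m − b) − a/V_m² = (0.08206)(730)/(0.205 − 0.0303) − 5.39/(0.205)²
  = 59.904/0.17470 − 128.26 = 342.90 − 128.26 = 214.64 atm
Z = PV_m/(RT) = (214.64)(0.205)/((0.08206)(730)) = 44.001/59.904 = 0.7345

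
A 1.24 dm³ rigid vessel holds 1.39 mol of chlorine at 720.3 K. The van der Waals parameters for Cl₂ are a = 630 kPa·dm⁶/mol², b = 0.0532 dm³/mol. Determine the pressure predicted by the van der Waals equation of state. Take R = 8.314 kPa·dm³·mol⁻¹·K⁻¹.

P ≈ 6347 kPa

P = nRT/(V − nb) − a n²/V²
nRT/(V − nb) = (1.39)(8.314)(720.3)/(1.24 − 1.39×0.0532) = 8324.1/1.1661 = 7138.4 kPa
a n²/V² = (630)(1.39)²/(1.24)² = 791.64 kPa
P = 7138.4 − 791.64 = 6347 kPa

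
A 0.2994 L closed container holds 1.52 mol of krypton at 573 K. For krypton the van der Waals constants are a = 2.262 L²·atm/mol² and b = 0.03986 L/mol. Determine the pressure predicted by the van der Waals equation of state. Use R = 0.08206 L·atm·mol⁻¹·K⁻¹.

P = nRT/(V − nb) − a n²/V²
nRT/(V − nb) = (1.52)(0.08206)(573)/(0.2994 − 1.52×0.03986) = 71.471/0.23881 = 299.28 atm
a n²/V² = (2.262)(1.52)²/(0.2994)² = 58.301 atm
P = 299.28 − 58.301 = 241.0 atm

P ≈ 241.0 atm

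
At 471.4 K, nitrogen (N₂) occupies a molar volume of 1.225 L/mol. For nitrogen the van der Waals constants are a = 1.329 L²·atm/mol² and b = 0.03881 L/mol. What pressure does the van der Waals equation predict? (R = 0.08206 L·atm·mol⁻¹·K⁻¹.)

P = RT/(V_m − b) − a/V_m²
RT/(V_m − b) = (0.08206)(471.4)/(1.225 − 0.03881) = 38.683/1.1862 = 32.611 atm
a/V_m² = 1.329/(1.225)² = 0.88563 atm
P = 32.611 − 0.88563 = 31.73 atm

P ≈ 31.73 atm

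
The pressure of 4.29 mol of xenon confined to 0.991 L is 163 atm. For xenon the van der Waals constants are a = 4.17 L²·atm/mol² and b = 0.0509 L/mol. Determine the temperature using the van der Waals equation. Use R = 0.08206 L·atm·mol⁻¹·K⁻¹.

T ≈ 529.3 K

T = (P + a n²/V²)(V − nb)/(nR)
P + a n²/V² = 163 + (4.17)(4.29)²/(0.991)² = 241.15 atm
V − nb = 0.991 − (4.29)(0.0509) = 0.77264 L
T = (241.15)(0.77264)/((4.29)(0.08206)) = 529.3 K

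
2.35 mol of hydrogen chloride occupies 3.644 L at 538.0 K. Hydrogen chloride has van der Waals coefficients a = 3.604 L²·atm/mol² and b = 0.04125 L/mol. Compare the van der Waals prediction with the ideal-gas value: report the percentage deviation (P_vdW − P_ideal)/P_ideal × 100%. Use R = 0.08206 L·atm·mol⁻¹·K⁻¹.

-2.53 %

Ideal: P_ideal = nRT/V = (2.35)(0.08206)(538.0)/3.644 = 28.4710 atm
vdW: P = nRT/(V − nb) − a n²/V² = 103.748/3.54706 − 19.9031/13.2787 = 29.2490 − 1.49887 = 27.7501 atm
% deviation = (27.7501 − 28.4710)/28.4710 × 100% = -2.53%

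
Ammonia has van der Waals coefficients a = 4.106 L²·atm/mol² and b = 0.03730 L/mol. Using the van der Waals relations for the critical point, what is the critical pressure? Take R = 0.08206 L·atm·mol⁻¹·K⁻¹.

P_c ≈ 109.3 atm

For a van der Waals gas, P_c = a/(27b²).
P_c = 4.106/(27×(0.03730)²) = 4.106/0.037565 = 109.3 atm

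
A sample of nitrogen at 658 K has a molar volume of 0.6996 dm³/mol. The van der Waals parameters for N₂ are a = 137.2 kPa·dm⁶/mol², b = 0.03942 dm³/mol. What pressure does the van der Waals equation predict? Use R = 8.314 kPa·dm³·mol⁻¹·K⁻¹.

P ≈ 8006 kPa

P = RT/(V_m − b) − a/V_m²
RT/(V_m − b) = (8.314)(658)/(0.6996 − 0.03942) = 5470.6/0.66018 = 8286.5 kPa
a/V_m² = 137.2/(0.6996)² = 280.32 kPa
P = 8286.5 − 280.32 = 8006 kPa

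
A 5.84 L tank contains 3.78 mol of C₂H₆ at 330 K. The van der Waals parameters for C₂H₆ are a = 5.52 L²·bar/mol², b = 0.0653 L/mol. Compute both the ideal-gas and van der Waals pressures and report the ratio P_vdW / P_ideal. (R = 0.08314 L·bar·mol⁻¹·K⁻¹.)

P_vdW / P_ideal ≈ 0.9139

Ideal: P_ideal = nRT/V = (3.78)(0.08314)(330)/5.84 = 17.7584 bar
vdW: P = nRT/(V − nb) − a n²/V² = 103.709/5.59317 − 78.8720/34.1056 = 18.5421 − 2.31258 = 16.2295 bar
Ratio = 16.2295/17.7584 = 0.9139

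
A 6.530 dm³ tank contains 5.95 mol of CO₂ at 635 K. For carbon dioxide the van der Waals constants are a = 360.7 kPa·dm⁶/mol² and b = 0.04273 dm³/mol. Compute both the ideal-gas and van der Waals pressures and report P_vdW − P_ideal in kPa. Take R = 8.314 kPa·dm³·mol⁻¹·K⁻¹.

ΔP ≈ -104.6 kPa

Ideal: P_ideal = nRT/V = (5.95)(8.314)(635)/6.530 = 4810.47 kPa
vdW: P = nRT/(V − nb) − a n²/V² = 31412.4/6.27576 − 12769.7/42.6409 = 5005.35 − 299.471 = 4705.88 kPa
ΔP = 4705.88 − 4810.47 = -104.6 kPa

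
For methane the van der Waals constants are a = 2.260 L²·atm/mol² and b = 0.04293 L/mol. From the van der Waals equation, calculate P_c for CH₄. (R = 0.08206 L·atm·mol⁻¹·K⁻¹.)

P_c ≈ 45.42 atm

For a van der Waals gas, P_c = a/(27b²).
P_c = 2.260/(27×(0.04293)²) = 2.260/0.049761 = 45.42 atm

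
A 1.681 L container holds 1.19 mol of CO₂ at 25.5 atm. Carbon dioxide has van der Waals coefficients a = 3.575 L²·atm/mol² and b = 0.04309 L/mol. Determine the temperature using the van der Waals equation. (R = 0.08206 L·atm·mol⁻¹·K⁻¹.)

T = (P + a n²/V²)(V − nb)/(nR)
P + a n²/V² = 25.5 + (3.575)(1.19)²/(1.681)² = 27.292 atm
V − nb = 1.681 − (1.19)(0.04309) = 1.6297 L
T = (27.292)(1.6297)/((1.19)(0.08206)) = 455.5 K

T ≈ 455.5 K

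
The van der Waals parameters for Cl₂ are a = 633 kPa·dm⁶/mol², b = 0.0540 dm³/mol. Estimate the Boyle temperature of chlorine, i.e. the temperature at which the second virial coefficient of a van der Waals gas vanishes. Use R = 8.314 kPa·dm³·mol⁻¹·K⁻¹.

For a van der Waals gas the second virial coefficient B₂ = b − a/(RT) vanishes at T_B = a/(Rb).
T_B = 633/(8.314×0.0540) = 633/0.44896 = 1410 K

T_B ≈ 1410 K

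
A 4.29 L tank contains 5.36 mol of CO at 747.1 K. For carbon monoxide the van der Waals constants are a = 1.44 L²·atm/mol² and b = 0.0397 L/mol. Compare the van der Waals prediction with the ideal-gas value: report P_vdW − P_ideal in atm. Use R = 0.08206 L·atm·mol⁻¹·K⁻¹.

ΔP ≈ 1.750 atm

Ideal: P_ideal = nRT/V = (5.36)(0.08206)(747.1)/4.29 = 76.5981 atm
vdW: P = nRT/(V − nb) − a n²/V² = 328.606/4.07721 − 41.3706/18.4041 = 80.5958 − 2.24790 = 78.3479 atm
ΔP = 78.3479 − 76.5981 = 1.750 atm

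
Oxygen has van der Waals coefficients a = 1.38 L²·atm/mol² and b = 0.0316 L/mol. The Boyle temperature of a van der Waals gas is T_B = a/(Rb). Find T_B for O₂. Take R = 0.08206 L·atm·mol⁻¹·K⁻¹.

T_B ≈ 532.2 K

For a van der Waals gas the second virial coefficient B₂ = b − a/(RT) vanishes at T_B = a/(Rb).
T_B = 1.38/(0.08206×0.0316) = 1.38/0.0025931 = 532.2 K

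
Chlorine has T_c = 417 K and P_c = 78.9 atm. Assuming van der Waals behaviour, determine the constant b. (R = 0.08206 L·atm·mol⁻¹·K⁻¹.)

From T_c = 8a/(27Rb) and P_c = a/(27b²): b = R T_c/(8 P_c).
b = (0.08206)(417)/(8×78.9) = 34.219/631.20 = 0.05421 L/mol

b ≈ 0.05421 L/mol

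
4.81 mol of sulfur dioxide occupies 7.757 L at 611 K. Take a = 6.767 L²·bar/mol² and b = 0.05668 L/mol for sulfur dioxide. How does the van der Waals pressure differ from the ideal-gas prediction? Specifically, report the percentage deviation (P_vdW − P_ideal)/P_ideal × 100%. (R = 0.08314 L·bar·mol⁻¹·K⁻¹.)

-4.62 %

Ideal: P_ideal = nRT/V = (4.81)(0.08314)(611)/7.757 = 31.4994 bar
vdW: P = nRT/(V − nb) − a n²/V² = 244.341/7.48437 − 156.562/60.1710 = 32.6468 − 2.60195 = 30.0449 bar
% deviation = (30.0449 − 31.4994)/31.4994 × 100% = -4.62%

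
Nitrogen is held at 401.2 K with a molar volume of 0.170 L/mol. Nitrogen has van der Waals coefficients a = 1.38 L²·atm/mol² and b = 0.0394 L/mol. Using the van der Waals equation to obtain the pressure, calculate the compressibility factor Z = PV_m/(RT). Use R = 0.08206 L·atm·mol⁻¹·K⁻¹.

Z ≈ 1.055

P = RT/(V_m − b) − a/V_m² = (0.08206)(401.2)/(0.170 − 0.0394) − 1.38/(0.170)²
  = 32.922/0.13060 − 47.751 = 252.08 − 47.751 = 204.33 atm
Z = PV_m/(RT) = (204.33)(0.170)/((0.08206)(401.2)) = 34.736/32.922 = 1.055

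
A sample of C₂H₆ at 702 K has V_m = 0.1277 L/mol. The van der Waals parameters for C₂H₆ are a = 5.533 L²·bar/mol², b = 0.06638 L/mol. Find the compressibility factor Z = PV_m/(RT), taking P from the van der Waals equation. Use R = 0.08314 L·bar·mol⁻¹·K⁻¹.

P = RT/(V_m − b) − a/V_m² = (0.08314)(702)/(0.1277 − 0.06638) − 5.533/(0.1277)²
  = 58.364/0.061320 − 339.30 = 951.79 − 339.30 = 612.49 bar
Z = PV_m/(RT) = (612.49)(0.1277)/((0.08314)(702)) = 78.215/58.364 = 1.340

Z ≈ 1.340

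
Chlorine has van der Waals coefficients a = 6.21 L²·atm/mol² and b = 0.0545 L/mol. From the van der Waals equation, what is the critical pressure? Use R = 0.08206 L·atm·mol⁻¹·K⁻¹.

P_c ≈ 77.43 atm

For a van der Waals gas, P_c = a/(27b²).
P_c = 6.21/(27×(0.0545)²) = 6.21/0.080197 = 77.43 atm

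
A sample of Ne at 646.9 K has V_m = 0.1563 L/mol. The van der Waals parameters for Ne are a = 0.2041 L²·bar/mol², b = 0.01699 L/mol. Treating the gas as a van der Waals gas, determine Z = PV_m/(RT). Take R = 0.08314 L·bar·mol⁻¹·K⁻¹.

Z ≈ 1.098

P = RT/(V_m − b) − a/V_m² = (0.08314)(646.9)/(0.1563 − 0.01699) − 0.2041/(0.1563)²
  = 53.783/0.13931 − 8.3546 = 386.07 − 8.3546 = 377.72 bar
Z = PV_m/(RT) = (377.72)(0.1563)/((0.08314)(646.9)) = 59.038/53.783 = 1.098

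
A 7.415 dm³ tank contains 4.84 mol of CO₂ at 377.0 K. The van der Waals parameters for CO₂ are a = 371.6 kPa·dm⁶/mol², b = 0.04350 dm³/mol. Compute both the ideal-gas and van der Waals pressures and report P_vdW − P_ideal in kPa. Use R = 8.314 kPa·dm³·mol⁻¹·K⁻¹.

ΔP ≈ -98.5 kPa

Ideal: P_ideal = nRT/V = (4.84)(8.314)(377.0)/7.415 = 2045.91 kPa
vdW: P = nRT/(V − nb) − a n²/V² = 15170.4/7.20446 − 8704.95/54.9822 = 2105.70 − 158.323 = 1947.38 kPa
ΔP = 1947.38 − 2045.91 = -98.5 kPa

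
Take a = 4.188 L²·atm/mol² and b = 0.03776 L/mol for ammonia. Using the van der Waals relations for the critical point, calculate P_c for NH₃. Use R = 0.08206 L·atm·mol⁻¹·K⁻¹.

P_c ≈ 108.8 atm

For a van der Waals gas, P_c = a/(27b²).
P_c = 4.188/(27×(0.03776)²) = 4.188/0.038497 = 108.8 atm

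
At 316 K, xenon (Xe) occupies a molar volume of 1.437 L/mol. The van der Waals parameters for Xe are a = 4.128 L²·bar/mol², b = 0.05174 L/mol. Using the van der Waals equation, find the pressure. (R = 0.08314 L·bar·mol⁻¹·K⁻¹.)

P ≈ 16.97 bar

P = RT/(V_m − b) − a/V_m²
RT/(V_m − b) = (0.08314)(316)/(1.437 − 0.05174) = 26.272/1.3853 = 18.965 bar
a/V_m² = 4.128/(1.437)² = 1.9991 bar
P = 18.965 − 1.9991 = 16.97 bar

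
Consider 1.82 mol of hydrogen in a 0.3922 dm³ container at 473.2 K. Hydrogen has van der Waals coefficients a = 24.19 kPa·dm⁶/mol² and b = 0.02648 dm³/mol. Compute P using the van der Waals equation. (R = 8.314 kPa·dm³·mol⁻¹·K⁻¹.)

P ≈ 20293 kPa

P = nRT/(V − nb) − a n²/V²
nRT/(V − nb) = (1.82)(8.314)(473.2)/(0.3922 − 1.82×0.02648) = 7160.2/0.34401 = 20814 kPa
a n²/V² = (24.19)(1.82)²/(0.3922)² = 520.91 kPa
P = 20814 − 520.91 = 20293 kPa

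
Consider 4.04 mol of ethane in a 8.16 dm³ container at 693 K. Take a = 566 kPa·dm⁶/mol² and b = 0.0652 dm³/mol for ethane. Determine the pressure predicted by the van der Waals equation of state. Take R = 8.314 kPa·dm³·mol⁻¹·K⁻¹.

P ≈ 2809 kPa

P = nRT/(V − nb) − a n²/V²
nRT/(V − nb) = (4.04)(8.314)(693)/(8.16 − 4.04×0.0652) = 23277/7.8966 = 2947.7 kPa
a n²/V² = (566)(4.04)²/(8.16)² = 138.74 kPa
P = 2947.7 − 138.74 = 2809 kPa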